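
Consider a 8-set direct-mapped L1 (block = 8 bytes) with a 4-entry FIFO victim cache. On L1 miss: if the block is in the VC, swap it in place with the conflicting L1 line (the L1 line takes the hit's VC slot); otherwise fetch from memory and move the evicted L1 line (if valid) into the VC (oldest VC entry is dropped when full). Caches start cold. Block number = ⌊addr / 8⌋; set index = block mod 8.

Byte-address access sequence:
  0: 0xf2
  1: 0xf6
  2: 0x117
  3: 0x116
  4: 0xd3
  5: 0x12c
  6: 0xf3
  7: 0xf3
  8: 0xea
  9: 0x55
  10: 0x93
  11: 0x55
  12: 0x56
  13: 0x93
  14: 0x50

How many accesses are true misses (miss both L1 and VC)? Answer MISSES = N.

0: 0xf2 (blk 30, set 6) → MISS  vc=[]
1: 0xf6 (blk 30, set 6) → L1-HIT  vc=[]
2: 0x117 (blk 34, set 2) → MISS  vc=[]
3: 0x116 (blk 34, set 2) → L1-HIT  vc=[]
4: 0xd3 (blk 26, set 2) → MISS  vc=[34]
5: 0x12c (blk 37, set 5) → MISS  vc=[34]
6: 0xf3 (blk 30, set 6) → L1-HIT  vc=[34]
7: 0xf3 (blk 30, set 6) → L1-HIT  vc=[34]
8: 0xea (blk 29, set 5) → MISS  vc=[34, 37]
9: 0x55 (blk 10, set 2) → MISS  vc=[34, 37, 26]
10: 0x93 (blk 18, set 2) → MISS  vc=[34, 37, 26, 10]
11: 0x55 (blk 10, set 2) → VC-HIT  vc=[34, 37, 26, 18]
12: 0x56 (blk 10, set 2) → L1-HIT  vc=[34, 37, 26, 18]
13: 0x93 (blk 18, set 2) → VC-HIT  vc=[34, 37, 26, 10]
14: 0x50 (blk 10, set 2) → VC-HIT  vc=[34, 37, 26, 18]

MISSES = 7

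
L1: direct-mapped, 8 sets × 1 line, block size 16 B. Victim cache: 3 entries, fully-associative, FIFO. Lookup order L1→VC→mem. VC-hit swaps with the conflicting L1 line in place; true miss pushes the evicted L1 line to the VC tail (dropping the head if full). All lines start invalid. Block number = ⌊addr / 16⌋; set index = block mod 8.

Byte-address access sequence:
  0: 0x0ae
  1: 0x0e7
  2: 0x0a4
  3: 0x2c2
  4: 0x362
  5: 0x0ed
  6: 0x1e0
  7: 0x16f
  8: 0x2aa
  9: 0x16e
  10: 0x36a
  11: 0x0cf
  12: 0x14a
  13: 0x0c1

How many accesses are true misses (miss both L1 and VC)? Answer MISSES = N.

  [0] addr=0xae blk=10 s=2: MISS | VC []
  [1] addr=0xe7 blk=14 s=6: MISS | VC []
  [2] addr=0xa4 blk=10 s=2: L1-HIT | VC []
  [3] addr=0x2c2 blk=44 s=4: MISS | VC []
  [4] addr=0x362 blk=54 s=6: MISS | VC [14]
  [5] addr=0xed blk=14 s=6: VC-HIT | VC [54]
  [6] addr=0x1e0 blk=30 s=6: MISS | VC [54, 14]
  [7] addr=0x16f blk=22 s=6: MISS | VC [54, 14, 30]
  [8] addr=0x2aa blk=42 s=2: MISS | VC [14, 30, 10]
  [9] addr=0x16e blk=22 s=6: L1-HIT | VC [14, 30, 10]
  [10] addr=0x36a blk=54 s=6: MISS | VC [30, 10, 22]
  [11] addr=0xcf blk=12 s=4: MISS | VC [10, 22, 44]
  [12] addr=0x14a blk=20 s=4: MISS | VC [22, 44, 12]
  [13] addr=0xc1 blk=12 s=4: VC-HIT | VC [22, 44, 20]

MISSES = 10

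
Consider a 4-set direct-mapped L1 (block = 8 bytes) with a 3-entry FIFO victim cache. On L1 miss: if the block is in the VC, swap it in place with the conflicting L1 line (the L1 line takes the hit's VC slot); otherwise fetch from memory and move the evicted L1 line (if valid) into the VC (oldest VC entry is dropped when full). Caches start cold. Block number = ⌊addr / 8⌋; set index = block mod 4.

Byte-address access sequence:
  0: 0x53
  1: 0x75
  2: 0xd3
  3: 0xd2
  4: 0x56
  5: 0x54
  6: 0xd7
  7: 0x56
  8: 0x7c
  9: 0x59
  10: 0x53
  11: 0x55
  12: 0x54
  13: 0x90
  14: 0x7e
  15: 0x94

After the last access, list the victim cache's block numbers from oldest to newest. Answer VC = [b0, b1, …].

VC = [14, 11, 10]

0: 0x53 (blk 10, set 2) → MISS  vc=[]
1: 0x75 (blk 14, set 2) → MISS  vc=[10]
2: 0xd3 (blk 26, set 2) → MISS  vc=[10, 14]
3: 0xd2 (blk 26, set 2) → L1-HIT  vc=[10, 14]
4: 0x56 (blk 10, set 2) → VC-HIT  vc=[26, 14]
5: 0x54 (blk 10, set 2) → L1-HIT  vc=[26, 14]
6: 0xd7 (blk 26, set 2) → VC-HIT  vc=[10, 14]
7: 0x56 (blk 10, set 2) → VC-HIT  vc=[26, 14]
8: 0x7c (blk 15, set 3) → MISS  vc=[26, 14]
9: 0x59 (blk 11, set 3) → MISS  vc=[26, 14, 15]
10: 0x53 (blk 10, set 2) → L1-HIT  vc=[26, 14, 15]
11: 0x55 (blk 10, set 2) → L1-HIT  vc=[26, 14, 15]
12: 0x54 (blk 10, set 2) → L1-HIT  vc=[26, 14, 15]
13: 0x90 (blk 18, set 2) → MISS  vc=[14, 15, 10]
14: 0x7e (blk 15, set 3) → VC-HIT  vc=[14, 11, 10]
15: 0x94 (blk 18, set 2) → L1-HIT  vc=[14, 11, 10]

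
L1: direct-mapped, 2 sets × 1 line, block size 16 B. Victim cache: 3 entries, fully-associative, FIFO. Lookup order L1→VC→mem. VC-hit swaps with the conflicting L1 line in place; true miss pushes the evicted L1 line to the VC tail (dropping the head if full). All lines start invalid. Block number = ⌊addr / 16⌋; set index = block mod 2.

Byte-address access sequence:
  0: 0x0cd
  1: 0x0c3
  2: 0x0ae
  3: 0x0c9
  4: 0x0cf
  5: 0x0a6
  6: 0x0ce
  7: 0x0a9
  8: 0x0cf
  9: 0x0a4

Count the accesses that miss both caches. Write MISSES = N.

MISSES = 2

0: 0xcd (blk 12, set 0) → MISS  vc=[]
1: 0xc3 (blk 12, set 0) → L1-HIT  vc=[]
2: 0xae (blk 10, set 0) → MISS  vc=[12]
3: 0xc9 (blk 12, set 0) → VC-HIT  vc=[10]
4: 0xcf (blk 12, set 0) → L1-HIT  vc=[10]
5: 0xa6 (blk 10, set 0) → VC-HIT  vc=[12]
6: 0xce (blk 12, set 0) → VC-HIT  vc=[10]
7: 0xa9 (blk 10, set 0) → VC-HIT  vc=[12]
8: 0xcf (blk 12, set 0) → VC-HIT  vc=[10]
9: 0xa4 (blk 10, set 0) → VC-HIT  vc=[12]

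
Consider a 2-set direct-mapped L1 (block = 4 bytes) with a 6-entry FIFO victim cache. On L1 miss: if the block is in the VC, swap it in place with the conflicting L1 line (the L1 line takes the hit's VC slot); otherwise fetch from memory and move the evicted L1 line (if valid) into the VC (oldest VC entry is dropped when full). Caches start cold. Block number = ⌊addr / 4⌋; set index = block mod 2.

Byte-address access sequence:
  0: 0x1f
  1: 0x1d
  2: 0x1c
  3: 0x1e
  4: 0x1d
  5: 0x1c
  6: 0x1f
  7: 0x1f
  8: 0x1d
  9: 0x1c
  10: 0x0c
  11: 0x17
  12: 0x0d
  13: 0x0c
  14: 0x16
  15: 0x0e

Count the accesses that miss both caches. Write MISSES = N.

0: 0x1f (blk 7, set 1) → MISS  vc=[]
1: 0x1d (blk 7, set 1) → L1-HIT  vc=[]
2: 0x1c (blk 7, set 1) → L1-HIT  vc=[]
3: 0x1e (blk 7, set 1) → L1-HIT  vc=[]
4: 0x1d (blk 7, set 1) → L1-HIT  vc=[]
5: 0x1c (blk 7, set 1) → L1-HIT  vc=[]
6: 0x1f (blk 7, set 1) → L1-HIT  vc=[]
7: 0x1f (blk 7, set 1) → L1-HIT  vc=[]
8: 0x1d (blk 7, set 1) → L1-HIT  vc=[]
9: 0x1c (blk 7, set 1) → L1-HIT  vc=[]
10: 0xc (blk 3, set 1) → MISS  vc=[7]
11: 0x17 (blk 5, set 1) → MISS  vc=[7, 3]
12: 0xd (blk 3, set 1) → VC-HIT  vc=[7, 5]
13: 0xc (blk 3, set 1) → L1-HIT  vc=[7, 5]
14: 0x16 (blk 5, set 1) → VC-HIT  vc=[7, 3]
15: 0xe (blk 3, set 1) → VC-HIT  vc=[7, 5]

MISSES = 3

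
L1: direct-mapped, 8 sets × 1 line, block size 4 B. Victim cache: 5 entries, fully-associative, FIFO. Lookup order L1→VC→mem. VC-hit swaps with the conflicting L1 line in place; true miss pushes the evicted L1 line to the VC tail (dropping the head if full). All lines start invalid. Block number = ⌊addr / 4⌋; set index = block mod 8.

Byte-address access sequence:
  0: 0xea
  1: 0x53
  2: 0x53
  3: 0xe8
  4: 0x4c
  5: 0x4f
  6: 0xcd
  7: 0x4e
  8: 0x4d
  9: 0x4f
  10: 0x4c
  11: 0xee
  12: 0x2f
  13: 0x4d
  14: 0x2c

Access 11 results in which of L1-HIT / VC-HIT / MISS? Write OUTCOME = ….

  [0] addr=0xea blk=58 s=2: MISS | VC []
  [1] addr=0x53 blk=20 s=4: MISS | VC []
  [2] addr=0x53 blk=20 s=4: L1-HIT | VC []
  [3] addr=0xe8 blk=58 s=2: L1-HIT | VC []
  [4] addr=0x4c blk=19 s=3: MISS | VC []
  [5] addr=0x4f blk=19 s=3: L1-HIT | VC []
  [6] addr=0xcd blk=51 s=3: MISS | VC [19]
  [7] addr=0x4e blk=19 s=3: VC-HIT | VC [51]
  [8] addr=0x4d blk=19 s=3: L1-HIT | VC [51]
  [9] addr=0x4f blk=19 s=3: L1-HIT | VC [51]
  [10] addr=0x4c blk=19 s=3: L1-HIT | VC [51]
  [11] addr=0xee blk=59 s=3: MISS | VC [51, 19]
  [12] addr=0x2f blk=11 s=3: MISS | VC [51, 19, 59]
  [13] addr=0x4d blk=19 s=3: VC-HIT | VC [51, 11, 59]
  [14] addr=0x2c blk=11 s=3: VC-HIT | VC [51, 19, 59]

OUTCOME = MISS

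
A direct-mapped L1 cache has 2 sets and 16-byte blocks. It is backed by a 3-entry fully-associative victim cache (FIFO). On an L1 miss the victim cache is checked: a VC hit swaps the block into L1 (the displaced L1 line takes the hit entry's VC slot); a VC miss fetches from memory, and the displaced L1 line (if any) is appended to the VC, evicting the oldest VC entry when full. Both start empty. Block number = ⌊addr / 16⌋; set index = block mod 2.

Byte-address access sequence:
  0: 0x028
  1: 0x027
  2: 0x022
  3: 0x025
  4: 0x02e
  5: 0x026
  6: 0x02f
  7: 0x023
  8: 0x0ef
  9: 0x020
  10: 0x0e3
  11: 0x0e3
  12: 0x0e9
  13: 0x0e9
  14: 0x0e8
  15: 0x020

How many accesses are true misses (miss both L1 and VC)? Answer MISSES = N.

0: 0x28 (blk 2, set 0) → MISS  vc=[]
1: 0x27 (blk 2, set 0) → L1-HIT  vc=[]
2: 0x22 (blk 2, set 0) → L1-HIT  vc=[]
3: 0x25 (blk 2, set 0) → L1-HIT  vc=[]
4: 0x2e (blk 2, set 0) → L1-HIT  vc=[]
5: 0x26 (blk 2, set 0) → L1-HIT  vc=[]
6: 0x2f (blk 2, set 0) → L1-HIT  vc=[]
7: 0x23 (blk 2, set 0) → L1-HIT  vc=[]
8: 0xef (blk 14, set 0) → MISS  vc=[2]
9: 0x20 (blk 2, set 0) → VC-HIT  vc=[14]
10: 0xe3 (blk 14, set 0) → VC-HIT  vc=[2]
11: 0xe3 (blk 14, set 0) → L1-HIT  vc=[2]
12: 0xe9 (blk 14, set 0) → L1-HIT  vc=[2]
13: 0xe9 (blk 14, set 0) → L1-HIT  vc=[2]
14: 0xe8 (blk 14, set 0) → L1-HIT  vc=[2]
15: 0x20 (blk 2, set 0) → VC-HIT  vc=[14]

MISSES = 2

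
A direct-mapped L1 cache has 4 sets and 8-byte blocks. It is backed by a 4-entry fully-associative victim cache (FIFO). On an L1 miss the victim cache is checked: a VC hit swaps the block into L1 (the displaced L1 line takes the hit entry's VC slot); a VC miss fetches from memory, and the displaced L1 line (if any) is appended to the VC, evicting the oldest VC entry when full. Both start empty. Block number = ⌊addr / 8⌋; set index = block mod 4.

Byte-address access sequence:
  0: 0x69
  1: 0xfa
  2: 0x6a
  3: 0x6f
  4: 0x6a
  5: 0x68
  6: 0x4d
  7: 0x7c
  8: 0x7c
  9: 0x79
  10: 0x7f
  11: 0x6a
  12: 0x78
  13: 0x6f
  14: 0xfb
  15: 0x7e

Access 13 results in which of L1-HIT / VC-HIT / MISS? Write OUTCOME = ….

OUTCOME = L1-HIT

0: 0x69 (blk 13, set 1) → MISS  vc=[]
1: 0xfa (blk 31, set 3) → MISS  vc=[]
2: 0x6a (blk 13, set 1) → L1-HIT  vc=[]
3: 0x6f (blk 13, set 1) → L1-HIT  vc=[]
4: 0x6a (blk 13, set 1) → L1-HIT  vc=[]
5: 0x68 (blk 13, set 1) → L1-HIT  vc=[]
6: 0x4d (blk 9, set 1) → MISS  vc=[13]
7: 0x7c (blk 15, set 3) → MISS  vc=[13, 31]
8: 0x7c (blk 15, set 3) → L1-HIT  vc=[13, 31]
9: 0x79 (blk 15, set 3) → L1-HIT  vc=[13, 31]
10: 0x7f (blk 15, set 3) → L1-HIT  vc=[13, 31]
11: 0x6a (blk 13, set 1) → VC-HIT  vc=[9, 31]
12: 0x78 (blk 15, set 3) → L1-HIT  vc=[9, 31]
13: 0x6f (blk 13, set 1) → L1-HIT  vc=[9, 31]
14: 0xfb (blk 31, set 3) → VC-HIT  vc=[9, 15]
15: 0x7e (blk 15, set 3) → VC-HIT  vc=[9, 31]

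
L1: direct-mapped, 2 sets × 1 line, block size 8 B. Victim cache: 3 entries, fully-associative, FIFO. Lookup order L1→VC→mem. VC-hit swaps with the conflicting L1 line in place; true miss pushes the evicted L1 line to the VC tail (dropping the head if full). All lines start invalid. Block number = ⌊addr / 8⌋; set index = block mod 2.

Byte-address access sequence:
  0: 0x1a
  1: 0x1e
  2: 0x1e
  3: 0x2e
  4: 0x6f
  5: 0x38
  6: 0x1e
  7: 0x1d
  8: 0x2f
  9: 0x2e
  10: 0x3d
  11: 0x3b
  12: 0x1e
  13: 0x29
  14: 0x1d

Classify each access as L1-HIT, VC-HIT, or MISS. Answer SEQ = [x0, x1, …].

SEQ = [MISS, L1-HIT, L1-HIT, MISS, MISS, MISS, VC-HIT, L1-HIT, VC-HIT, L1-HIT, VC-HIT, L1-HIT, VC-HIT, VC-HIT, VC-HIT]

0: 0x1a (blk 3, set 1) → MISS  vc=[]
1: 0x1e (blk 3, set 1) → L1-HIT  vc=[]
2: 0x1e (blk 3, set 1) → L1-HIT  vc=[]
3: 0x2e (blk 5, set 1) → MISS  vc=[3]
4: 0x6f (blk 13, set 1) → MISS  vc=[3, 5]
5: 0x38 (blk 7, set 1) → MISS  vc=[3, 5, 13]
6: 0x1e (blk 3, set 1) → VC-HIT  vc=[7, 5, 13]
7: 0x1d (blk 3, set 1) → L1-HIT  vc=[7, 5, 13]
8: 0x2f (blk 5, set 1) → VC-HIT  vc=[7, 3, 13]
9: 0x2e (blk 5, set 1) → L1-HIT  vc=[7, 3, 13]
10: 0x3d (blk 7, set 1) → VC-HIT  vc=[5, 3, 13]
11: 0x3b (blk 7, set 1) → L1-HIT  vc=[5, 3, 13]
12: 0x1e (blk 3, set 1) → VC-HIT  vc=[5, 7, 13]
13: 0x29 (blk 5, set 1) → VC-HIT  vc=[3, 7, 13]
14: 0x1d (blk 3, set 1) → VC-HIT  vc=[5, 7, 13]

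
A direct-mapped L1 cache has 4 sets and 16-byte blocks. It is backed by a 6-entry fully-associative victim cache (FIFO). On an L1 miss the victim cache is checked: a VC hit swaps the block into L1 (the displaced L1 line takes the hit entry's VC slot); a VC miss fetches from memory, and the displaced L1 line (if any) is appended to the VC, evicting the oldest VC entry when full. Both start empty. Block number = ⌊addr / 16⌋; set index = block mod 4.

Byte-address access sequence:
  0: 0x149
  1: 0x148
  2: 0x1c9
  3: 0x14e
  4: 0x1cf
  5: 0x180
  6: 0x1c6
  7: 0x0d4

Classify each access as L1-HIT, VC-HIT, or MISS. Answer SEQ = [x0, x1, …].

0: 0x149 (blk 20, set 0) → MISS  vc=[]
1: 0x148 (blk 20, set 0) → L1-HIT  vc=[]
2: 0x1c9 (blk 28, set 0) → MISS  vc=[20]
3: 0x14e (blk 20, set 0) → VC-HIT  vc=[28]
4: 0x1cf (blk 28, set 0) → VC-HIT  vc=[20]
5: 0x180 (blk 24, set 0) → MISS  vc=[20, 28]
6: 0x1c6 (blk 28, set 0) → VC-HIT  vc=[20, 24]
7: 0xd4 (blk 13, set 1) → MISS  vc=[20, 24]

SEQ = [MISS, L1-HIT, MISS, VC-HIT, VC-HIT, MISS, VC-HIT, MISS]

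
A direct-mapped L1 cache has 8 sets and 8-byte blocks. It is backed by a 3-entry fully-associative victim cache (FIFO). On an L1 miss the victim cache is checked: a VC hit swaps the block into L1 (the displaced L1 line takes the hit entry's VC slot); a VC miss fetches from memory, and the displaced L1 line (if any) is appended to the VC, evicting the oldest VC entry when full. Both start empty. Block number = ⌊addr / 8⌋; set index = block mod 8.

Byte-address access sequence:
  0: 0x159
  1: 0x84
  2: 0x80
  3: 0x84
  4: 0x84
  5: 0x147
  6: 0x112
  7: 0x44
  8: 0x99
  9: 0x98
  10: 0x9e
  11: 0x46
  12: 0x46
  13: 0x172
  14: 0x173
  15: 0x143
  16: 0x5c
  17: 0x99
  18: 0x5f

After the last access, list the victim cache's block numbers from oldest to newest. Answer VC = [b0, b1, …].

#0 0x159→b43/s3 MISS; vc=[]
#1 0x84→b16/s0 MISS; vc=[]
#2 0x80→b16/s0 L1-HIT; vc=[]
#3 0x84→b16/s0 L1-HIT; vc=[]
#4 0x84→b16/s0 L1-HIT; vc=[]
#5 0x147→b40/s0 MISS; vc=[16]
#6 0x112→b34/s2 MISS; vc=[16]
#7 0x44→b8/s0 MISS; vc=[16,40]
#8 0x99→b19/s3 MISS; vc=[16,40,43]
#9 0x98→b19/s3 L1-HIT; vc=[16,40,43]
#10 0x9e→b19/s3 L1-HIT; vc=[16,40,43]
#11 0x46→b8/s0 L1-HIT; vc=[16,40,43]
#12 0x46→b8/s0 L1-HIT; vc=[16,40,43]
#13 0x172→b46/s6 MISS; vc=[16,40,43]
#14 0x173→b46/s6 L1-HIT; vc=[16,40,43]
#15 0x143→b40/s0 VC-HIT; vc=[16,8,43]
#16 0x5c→b11/s3 MISS; vc=[8,43,19]
#17 0x99→b19/s3 VC-HIT; vc=[8,43,11]
#18 0x5f→b11/s3 VC-HIT; vc=[8,43,19]

VC = [8, 43, 19]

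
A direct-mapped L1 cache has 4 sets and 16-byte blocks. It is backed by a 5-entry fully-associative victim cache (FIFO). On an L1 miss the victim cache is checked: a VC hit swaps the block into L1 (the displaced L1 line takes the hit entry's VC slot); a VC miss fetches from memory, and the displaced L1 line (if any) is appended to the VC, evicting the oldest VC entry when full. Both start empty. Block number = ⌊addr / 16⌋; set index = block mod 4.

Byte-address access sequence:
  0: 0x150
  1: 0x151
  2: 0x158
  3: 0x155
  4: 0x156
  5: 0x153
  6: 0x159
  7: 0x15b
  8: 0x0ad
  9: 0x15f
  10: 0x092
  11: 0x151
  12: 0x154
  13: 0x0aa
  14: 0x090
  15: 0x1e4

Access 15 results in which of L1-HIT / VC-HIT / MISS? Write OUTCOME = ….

0: 0x150 (blk 21, set 1) → MISS  vc=[]
1: 0x151 (blk 21, set 1) → L1-HIT  vc=[]
2: 0x158 (blk 21, set 1) → L1-HIT  vc=[]
3: 0x155 (blk 21, set 1) → L1-HIT  vc=[]
4: 0x156 (blk 21, set 1) → L1-HIT  vc=[]
5: 0x153 (blk 21, set 1) → L1-HIT  vc=[]
6: 0x159 (blk 21, set 1) → L1-HIT  vc=[]
7: 0x15b (blk 21, set 1) → L1-HIT  vc=[]
8: 0xad (blk 10, set 2) → MISS  vc=[]
9: 0x15f (blk 21, set 1) → L1-HIT  vc=[]
10: 0x92 (blk 9, set 1) → MISS  vc=[21]
11: 0x151 (blk 21, set 1) → VC-HIT  vc=[9]
12: 0x154 (blk 21, set 1) → L1-HIT  vc=[9]
13: 0xaa (blk 10, set 2) → L1-HIT  vc=[9]
14: 0x90 (blk 9, set 1) → VC-HIT  vc=[21]
15: 0x1e4 (blk 30, set 2) → MISS  vc=[21, 10]

OUTCOME = MISS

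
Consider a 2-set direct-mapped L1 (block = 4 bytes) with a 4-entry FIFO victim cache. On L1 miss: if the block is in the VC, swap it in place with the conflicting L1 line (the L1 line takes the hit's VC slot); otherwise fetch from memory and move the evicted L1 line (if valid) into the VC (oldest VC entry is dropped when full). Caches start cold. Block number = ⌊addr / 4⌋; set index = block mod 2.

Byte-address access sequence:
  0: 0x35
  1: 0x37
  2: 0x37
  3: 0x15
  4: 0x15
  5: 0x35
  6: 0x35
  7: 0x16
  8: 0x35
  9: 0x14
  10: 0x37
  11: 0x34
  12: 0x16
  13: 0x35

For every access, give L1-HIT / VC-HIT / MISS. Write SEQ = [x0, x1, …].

SEQ = [MISS, L1-HIT, L1-HIT, MISS, L1-HIT, VC-HIT, L1-HIT, VC-HIT, VC-HIT, VC-HIT, VC-HIT, L1-HIT, VC-HIT, VC-HIT]

#0 0x35→b13/s1 MISS; vc=[]
#1 0x37→b13/s1 L1-HIT; vc=[]
#2 0x37→b13/s1 L1-HIT; vc=[]
#3 0x15→b5/s1 MISS; vc=[13]
#4 0x15→b5/s1 L1-HIT; vc=[13]
#5 0x35→b13/s1 VC-HIT; vc=[5]
#6 0x35→b13/s1 L1-HIT; vc=[5]
#7 0x16→b5/s1 VC-HIT; vc=[13]
#8 0x35→b13/s1 VC-HIT; vc=[5]
#9 0x14→b5/s1 VC-HIT; vc=[13]
#10 0x37→b13/s1 VC-HIT; vc=[5]
#11 0x34→b13/s1 L1-HIT; vc=[5]
#12 0x16→b5/s1 VC-HIT; vc=[13]
#13 0x35→b13/s1 VC-HIT; vc=[5]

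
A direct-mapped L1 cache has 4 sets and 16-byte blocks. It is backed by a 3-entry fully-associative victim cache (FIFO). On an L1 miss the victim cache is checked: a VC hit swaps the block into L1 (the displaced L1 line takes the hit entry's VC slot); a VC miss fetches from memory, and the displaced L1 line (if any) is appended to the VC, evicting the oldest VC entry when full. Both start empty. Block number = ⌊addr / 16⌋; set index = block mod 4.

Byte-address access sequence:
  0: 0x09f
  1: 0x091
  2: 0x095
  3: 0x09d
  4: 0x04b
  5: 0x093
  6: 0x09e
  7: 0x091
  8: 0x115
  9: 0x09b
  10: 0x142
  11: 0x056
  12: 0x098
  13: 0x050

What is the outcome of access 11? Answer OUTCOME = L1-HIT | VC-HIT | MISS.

  [0] addr=0x9f blk=9 s=1: MISS | VC []
  [1] addr=0x91 blk=9 s=1: L1-HIT | VC []
  [2] addr=0x95 blk=9 s=1: L1-HIT | VC []
  [3] addr=0x9d blk=9 s=1: L1-HIT | VC []
  [4] addr=0x4b blk=4 s=0: MISS | VC []
  [5] addr=0x93 blk=9 s=1: L1-HIT | VC []
  [6] addr=0x9e blk=9 s=1: L1-HIT | VC []
  [7] addr=0x91 blk=9 s=1: L1-HIT | VC []
  [8] addr=0x115 blk=17 s=1: MISS | VC [9]
  [9] addr=0x9b blk=9 s=1: VC-HIT | VC [17]
  [10] addr=0x142 blk=20 s=0: MISS | VC [17, 4]
  [11] addr=0x56 blk=5 s=1: MISS | VC [17, 4, 9]
  [12] addr=0x98 blk=9 s=1: VC-HIT | VC [17, 4, 5]
  [13] addr=0x50 blk=5 s=1: VC-HIT | VC [17, 4, 9]

OUTCOME = MISS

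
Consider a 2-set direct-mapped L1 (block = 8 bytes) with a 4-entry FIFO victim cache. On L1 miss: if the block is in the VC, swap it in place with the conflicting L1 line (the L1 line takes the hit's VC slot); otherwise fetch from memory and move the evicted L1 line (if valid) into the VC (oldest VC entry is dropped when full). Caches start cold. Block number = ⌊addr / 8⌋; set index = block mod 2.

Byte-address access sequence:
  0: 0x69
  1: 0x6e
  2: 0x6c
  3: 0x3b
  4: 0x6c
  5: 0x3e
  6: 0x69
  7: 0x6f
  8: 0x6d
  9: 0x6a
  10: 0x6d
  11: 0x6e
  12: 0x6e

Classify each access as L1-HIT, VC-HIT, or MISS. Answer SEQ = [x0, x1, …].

#0 0x69→b13/s1 MISS; vc=[]
#1 0x6e→b13/s1 L1-HIT; vc=[]
#2 0x6c→b13/s1 L1-HIT; vc=[]
#3 0x3b→b7/s1 MISS; vc=[13]
#4 0x6c→b13/s1 VC-HIT; vc=[7]
#5 0x3e→b7/s1 VC-HIT; vc=[13]
#6 0x69→b13/s1 VC-HIT; vc=[7]
#7 0x6f→b13/s1 L1-HIT; vc=[7]
#8 0x6d→b13/s1 L1-HIT; vc=[7]
#9 0x6a→b13/s1 L1-HIT; vc=[7]
#10 0x6d→b13/s1 L1-HIT; vc=[7]
#11 0x6e→b13/s1 L1-HIT; vc=[7]
#12 0x6e→b13/s1 L1-HIT; vc=[7]

SEQ = [MISS, L1-HIT, L1-HIT, MISS, VC-HIT, VC-HIT, VC-HIT, L1-HIT, L1-HIT, L1-HIT, L1-HIT, L1-HIT, L1-HIT]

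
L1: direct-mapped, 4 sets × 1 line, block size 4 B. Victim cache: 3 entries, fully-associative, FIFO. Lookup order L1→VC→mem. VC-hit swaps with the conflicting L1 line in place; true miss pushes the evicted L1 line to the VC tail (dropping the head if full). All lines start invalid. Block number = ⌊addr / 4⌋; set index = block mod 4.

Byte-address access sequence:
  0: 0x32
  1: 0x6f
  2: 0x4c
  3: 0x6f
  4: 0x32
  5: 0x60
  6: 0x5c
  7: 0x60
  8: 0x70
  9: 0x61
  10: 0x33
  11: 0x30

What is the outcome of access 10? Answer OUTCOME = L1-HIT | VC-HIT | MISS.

#0 0x32→b12/s0 MISS; vc=[]
#1 0x6f→b27/s3 MISS; vc=[]
#2 0x4c→b19/s3 MISS; vc=[27]
#3 0x6f→b27/s3 VC-HIT; vc=[19]
#4 0x32→b12/s0 L1-HIT; vc=[19]
#5 0x60→b24/s0 MISS; vc=[19,12]
#6 0x5c→b23/s3 MISS; vc=[19,12,27]
#7 0x60→b24/s0 L1-HIT; vc=[19,12,27]
#8 0x70→b28/s0 MISS; vc=[12,27,24]
#9 0x61→b24/s0 VC-HIT; vc=[12,27,28]
#10 0x33→b12/s0 VC-HIT; vc=[24,27,28]
#11 0x30→b12/s0 L1-HIT; vc=[24,27,28]

OUTCOME = VC-HIT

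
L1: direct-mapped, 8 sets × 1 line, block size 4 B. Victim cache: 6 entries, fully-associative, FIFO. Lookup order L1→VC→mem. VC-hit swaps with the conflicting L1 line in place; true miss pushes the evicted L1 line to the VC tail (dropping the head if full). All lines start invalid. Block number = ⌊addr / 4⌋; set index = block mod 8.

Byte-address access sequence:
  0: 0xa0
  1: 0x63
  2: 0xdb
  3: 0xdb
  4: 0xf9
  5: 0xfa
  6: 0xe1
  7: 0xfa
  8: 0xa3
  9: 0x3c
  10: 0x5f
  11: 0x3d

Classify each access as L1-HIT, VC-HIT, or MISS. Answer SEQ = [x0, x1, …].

0: 0xa0 (blk 40, set 0) → MISS  vc=[]
1: 0x63 (blk 24, set 0) → MISS  vc=[40]
2: 0xdb (blk 54, set 6) → MISS  vc=[40]
3: 0xdb (blk 54, set 6) → L1-HIT  vc=[40]
4: 0xf9 (blk 62, set 6) → MISS  vc=[40, 54]
5: 0xfa (blk 62, set 6) → L1-HIT  vc=[40, 54]
6: 0xe1 (blk 56, set 0) → MISS  vc=[40, 54, 24]
7: 0xfa (blk 62, set 6) → L1-HIT  vc=[40, 54, 24]
8: 0xa3 (blk 40, set 0) → VC-HIT  vc=[56, 54, 24]
9: 0x3c (blk 15, set 7) → MISS  vc=[56, 54, 24]
10: 0x5f (blk 23, set 7) → MISS  vc=[56, 54, 24, 15]
11: 0x3d (blk 15, set 7) → VC-HIT  vc=[56, 54, 24, 23]

SEQ = [MISS, MISS, MISS, L1-HIT, MISS, L1-HIT, MISS, L1-HIT, VC-HIT, MISS, MISS, VC-HIT]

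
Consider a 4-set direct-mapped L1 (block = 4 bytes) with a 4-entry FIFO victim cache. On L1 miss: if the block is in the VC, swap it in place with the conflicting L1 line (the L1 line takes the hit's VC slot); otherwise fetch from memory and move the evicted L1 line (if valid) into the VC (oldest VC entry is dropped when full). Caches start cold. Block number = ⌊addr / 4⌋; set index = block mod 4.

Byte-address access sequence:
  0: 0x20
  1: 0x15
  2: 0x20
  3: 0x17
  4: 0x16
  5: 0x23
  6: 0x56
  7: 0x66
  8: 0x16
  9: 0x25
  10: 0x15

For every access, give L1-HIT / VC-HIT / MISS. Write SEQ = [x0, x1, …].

0: 0x20 (blk 8, set 0) → MISS  vc=[]
1: 0x15 (blk 5, set 1) → MISS  vc=[]
2: 0x20 (blk 8, set 0) → L1-HIT  vc=[]
3: 0x17 (blk 5, set 1) → L1-HIT  vc=[]
4: 0x16 (blk 5, set 1) → L1-HIT  vc=[]
5: 0x23 (blk 8, set 0) → L1-HIT  vc=[]
6: 0x56 (blk 21, set 1) → MISS  vc=[5]
7: 0x66 (blk 25, set 1) → MISS  vc=[5, 21]
8: 0x16 (blk 5, set 1) → VC-HIT  vc=[25, 21]
9: 0x25 (blk 9, set 1) → MISS  vc=[25, 21, 5]
10: 0x15 (blk 5, set 1) → VC-HIT  vc=[25, 21, 9]

SEQ = [MISS, MISS, L1-HIT, L1-HIT, L1-HIT, L1-HIT, MISS, MISS, VC-HIT, MISS, VC-HIT]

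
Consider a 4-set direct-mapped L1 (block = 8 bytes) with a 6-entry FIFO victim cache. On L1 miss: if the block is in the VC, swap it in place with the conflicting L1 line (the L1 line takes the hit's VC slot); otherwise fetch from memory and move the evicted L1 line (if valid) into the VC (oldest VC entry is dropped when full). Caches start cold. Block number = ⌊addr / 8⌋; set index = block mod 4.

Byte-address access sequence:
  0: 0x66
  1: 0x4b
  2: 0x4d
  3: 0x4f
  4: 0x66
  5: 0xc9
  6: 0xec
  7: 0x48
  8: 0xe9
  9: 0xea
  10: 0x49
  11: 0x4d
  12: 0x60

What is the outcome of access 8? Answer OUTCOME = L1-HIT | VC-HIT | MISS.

  [0] addr=0x66 blk=12 s=0: MISS | VC []
  [1] addr=0x4b blk=9 s=1: MISS | VC []
  [2] addr=0x4d blk=9 s=1: L1-HIT | VC []
  [3] addr=0x4f blk=9 s=1: L1-HIT | VC []
  [4] addr=0x66 blk=12 s=0: L1-HIT | VC []
  [5] addr=0xc9 blk=25 s=1: MISS | VC [9]
  [6] addr=0xec blk=29 s=1: MISS | VC [9, 25]
  [7] addr=0x48 blk=9 s=1: VC-HIT | VC [29, 25]
  [8] addr=0xe9 blk=29 s=1: VC-HIT | VC [9, 25]
  [9] addr=0xea blk=29 s=1: L1-HIT | VC [9, 25]
  [10] addr=0x49 blk=9 s=1: VC-HIT | VC [29, 25]
  [11] addr=0x4d blk=9 s=1: L1-HIT | VC [29, 25]
  [12] addr=0x60 blk=12 s=0: L1-HIT | VC [29, 25]

OUTCOME = VC-HIT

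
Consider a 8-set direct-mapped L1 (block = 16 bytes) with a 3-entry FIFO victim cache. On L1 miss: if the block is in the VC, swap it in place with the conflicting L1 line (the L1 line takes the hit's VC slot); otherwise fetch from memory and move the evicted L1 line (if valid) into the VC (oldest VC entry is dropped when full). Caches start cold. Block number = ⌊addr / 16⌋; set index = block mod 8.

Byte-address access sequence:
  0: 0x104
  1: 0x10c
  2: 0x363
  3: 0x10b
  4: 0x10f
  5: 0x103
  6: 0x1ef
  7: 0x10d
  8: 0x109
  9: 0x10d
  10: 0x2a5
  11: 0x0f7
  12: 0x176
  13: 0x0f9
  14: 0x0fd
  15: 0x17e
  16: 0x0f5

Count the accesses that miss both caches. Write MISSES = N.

MISSES = 6

0: 0x104 (blk 16, set 0) → MISS  vc=[]
1: 0x10c (blk 16, set 0) → L1-HIT  vc=[]
2: 0x363 (blk 54, set 6) → MISS  vc=[]
3: 0x10b (blk 16, set 0) → L1-HIT  vc=[]
4: 0x10f (blk 16, set 0) → L1-HIT  vc=[]
5: 0x103 (blk 16, set 0) → L1-HIT  vc=[]
6: 0x1ef (blk 30, set 6) → MISS  vc=[54]
7: 0x10d (blk 16, set 0) → L1-HIT  vc=[54]
8: 0x109 (blk 16, set 0) → L1-HIT  vc=[54]
9: 0x10d (blk 16, set 0) → L1-HIT  vc=[54]
10: 0x2a5 (blk 42, set 2) → MISS  vc=[54]
11: 0xf7 (blk 15, set 7) → MISS  vc=[54]
12: 0x176 (blk 23, set 7) → MISS  vc=[54, 15]
13: 0xf9 (blk 15, set 7) → VC-HIT  vc=[54, 23]
14: 0xfd (blk 15, set 7) → L1-HIT  vc=[54, 23]
15: 0x17e (blk 23, set 7) → VC-HIT  vc=[54, 15]
16: 0xf5 (blk 15, set 7) → VC-HIT  vc=[54, 23]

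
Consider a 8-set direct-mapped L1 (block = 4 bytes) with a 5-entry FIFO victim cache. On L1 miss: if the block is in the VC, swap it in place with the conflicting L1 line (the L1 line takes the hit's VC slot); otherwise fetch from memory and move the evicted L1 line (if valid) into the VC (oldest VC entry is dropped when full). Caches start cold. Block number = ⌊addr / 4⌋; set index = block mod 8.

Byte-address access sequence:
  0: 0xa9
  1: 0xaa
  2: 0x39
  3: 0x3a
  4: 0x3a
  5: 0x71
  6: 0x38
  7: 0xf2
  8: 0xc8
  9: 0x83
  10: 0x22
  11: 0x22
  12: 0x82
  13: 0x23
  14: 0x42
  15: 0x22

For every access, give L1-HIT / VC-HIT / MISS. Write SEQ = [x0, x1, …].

0: 0xa9 (blk 42, set 2) → MISS  vc=[]
1: 0xaa (blk 42, set 2) → L1-HIT  vc=[]
2: 0x39 (blk 14, set 6) → MISS  vc=[]
3: 0x3a (blk 14, set 6) → L1-HIT  vc=[]
4: 0x3a (blk 14, set 6) → L1-HIT  vc=[]
5: 0x71 (blk 28, set 4) → MISS  vc=[]
6: 0x38 (blk 14, set 6) → L1-HIT  vc=[]
7: 0xf2 (blk 60, set 4) → MISS  vc=[28]
8: 0xc8 (blk 50, set 2) → MISS  vc=[28, 42]
9: 0x83 (blk 32, set 0) → MISS  vc=[28, 42]
10: 0x22 (blk 8, set 0) → MISS  vc=[28, 42, 32]
11: 0x22 (blk 8, set 0) → L1-HIT  vc=[28, 42, 32]
12: 0x82 (blk 32, set 0) → VC-HIT  vc=[28, 42, 8]
13: 0x23 (blk 8, set 0) → VC-HIT  vc=[28, 42, 32]
14: 0x42 (blk 16, set 0) → MISS  vc=[28, 42, 32, 8]
15: 0x22 (blk 8, set 0) → VC-HIT  vc=[28, 42, 32, 16]

SEQ = [MISS, L1-HIT, MISS, L1-HIT, L1-HIT, MISS, L1-HIT, MISS, MISS, MISS, MISS, L1-HIT, VC-HIT, VC-HIT, MISS, VC-HIT]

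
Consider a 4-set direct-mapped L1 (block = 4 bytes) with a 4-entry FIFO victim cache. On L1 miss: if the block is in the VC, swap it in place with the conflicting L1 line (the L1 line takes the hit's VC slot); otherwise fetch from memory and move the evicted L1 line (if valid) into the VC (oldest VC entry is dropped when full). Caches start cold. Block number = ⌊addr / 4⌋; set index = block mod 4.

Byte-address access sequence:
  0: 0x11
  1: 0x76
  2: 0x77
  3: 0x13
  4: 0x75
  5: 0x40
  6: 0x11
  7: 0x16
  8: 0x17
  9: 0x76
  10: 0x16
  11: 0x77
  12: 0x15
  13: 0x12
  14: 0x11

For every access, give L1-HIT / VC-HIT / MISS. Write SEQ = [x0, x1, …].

SEQ = [MISS, MISS, L1-HIT, L1-HIT, L1-HIT, MISS, VC-HIT, MISS, L1-HIT, VC-HIT, VC-HIT, VC-HIT, VC-HIT, L1-HIT, L1-HIT]

  [0] addr=0x11 blk=4 s=0: MISS | VC []
  [1] addr=0x76 blk=29 s=1: MISS | VC []
  [2] addr=0x77 blk=29 s=1: L1-HIT | VC []
  [3] addr=0x13 blk=4 s=0: L1-HIT | VC []
  [4] addr=0x75 blk=29 s=1: L1-HIT | VC []
  [5] addr=0x40 blk=16 s=0: MISS | VC [4]
  [6] addr=0x11 blk=4 s=0: VC-HIT | VC [16]
  [7] addr=0x16 blk=5 s=1: MISS | VC [16, 29]
  [8] addr=0x17 blk=5 s=1: L1-HIT | VC [16, 29]
  [9] addr=0x76 blk=29 s=1: VC-HIT | VC [16, 5]
  [10] addr=0x16 blk=5 s=1: VC-HIT | VC [16, 29]
  [11] addr=0x77 blk=29 s=1: VC-HIT | VC [16, 5]
  [12] addr=0x15 blk=5 s=1: VC-HIT | VC [16, 29]
  [13] addr=0x12 blk=4 s=0: L1-HIT | VC [16, 29]
  [14] addr=0x11 blk=4 s=0: L1-HIT | VC [16, 29]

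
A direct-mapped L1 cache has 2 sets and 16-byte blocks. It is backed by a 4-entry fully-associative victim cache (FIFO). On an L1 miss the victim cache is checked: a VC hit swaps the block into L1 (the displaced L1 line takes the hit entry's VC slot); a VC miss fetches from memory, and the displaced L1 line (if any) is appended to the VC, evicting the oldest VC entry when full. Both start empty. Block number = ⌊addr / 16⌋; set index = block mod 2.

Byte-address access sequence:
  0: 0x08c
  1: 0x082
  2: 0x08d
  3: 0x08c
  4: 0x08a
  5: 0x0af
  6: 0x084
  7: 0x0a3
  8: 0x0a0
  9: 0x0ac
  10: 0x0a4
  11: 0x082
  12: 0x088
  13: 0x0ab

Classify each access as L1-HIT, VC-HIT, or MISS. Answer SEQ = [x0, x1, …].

  [0] addr=0x8c blk=8 s=0: MISS | VC []
  [1] addr=0x82 blk=8 s=0: L1-HIT | VC []
  [2] addr=0x8d blk=8 s=0: L1-HIT | VC []
  [3] addr=0x8c blk=8 s=0: L1-HIT | VC []
  [4] addr=0x8a blk=8 s=0: L1-HIT | VC []
  [5] addr=0xaf blk=10 s=0: MISS | VC [8]
  [6] addr=0x84 blk=8 s=0: VC-HIT | VC [10]
  [7] addr=0xa3 blk=10 s=0: VC-HIT | VC [8]
  [8] addr=0xa0 blk=10 s=0: L1-HIT | VC [8]
  [9] addr=0xac blk=10 s=0: L1-HIT | VC [8]
  [10] addr=0xa4 blk=10 s=0: L1-HIT | VC [8]
  [11] addr=0x82 blk=8 s=0: VC-HIT | VC [10]
  [12] addr=0x88 blk=8 s=0: L1-HIT | VC [10]
  [13] addr=0xab blk=10 s=0: VC-HIT | VC [8]

SEQ = [MISS, L1-HIT, L1-HIT, L1-HIT, L1-HIT, MISS, VC-HIT, VC-HIT, L1-HIT, L1-HIT, L1-HIT, VC-HIT, L1-HIT, VC-HIT]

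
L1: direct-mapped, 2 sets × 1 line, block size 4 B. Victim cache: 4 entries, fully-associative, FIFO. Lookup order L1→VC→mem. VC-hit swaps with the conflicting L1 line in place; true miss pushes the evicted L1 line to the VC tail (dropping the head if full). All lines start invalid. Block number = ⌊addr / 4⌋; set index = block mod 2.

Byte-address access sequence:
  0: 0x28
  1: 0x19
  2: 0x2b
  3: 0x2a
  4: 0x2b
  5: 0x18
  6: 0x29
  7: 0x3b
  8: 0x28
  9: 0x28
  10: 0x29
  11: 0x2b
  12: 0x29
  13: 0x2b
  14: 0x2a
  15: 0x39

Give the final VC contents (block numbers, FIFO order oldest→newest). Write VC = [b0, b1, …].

VC = [6, 10]

#0 0x28→b10/s0 MISS; vc=[]
#1 0x19→b6/s0 MISS; vc=[10]
#2 0x2b→b10/s0 VC-HIT; vc=[6]
#3 0x2a→b10/s0 L1-HIT; vc=[6]
#4 0x2b→b10/s0 L1-HIT; vc=[6]
#5 0x18→b6/s0 VC-HIT; vc=[10]
#6 0x29→b10/s0 VC-HIT; vc=[6]
#7 0x3b→b14/s0 MISS; vc=[6,10]
#8 0x28→b10/s0 VC-HIT; vc=[6,14]
#9 0x28→b10/s0 L1-HIT; vc=[6,14]
#10 0x29→b10/s0 L1-HIT; vc=[6,14]
#11 0x2b→b10/s0 L1-HIT; vc=[6,14]
#12 0x29→b10/s0 L1-HIT; vc=[6,14]
#13 0x2b→b10/s0 L1-HIT; vc=[6,14]
#14 0x2a→b10/s0 L1-HIT; vc=[6,14]
#15 0x39→b14/s0 VC-HIT; vc=[6,10]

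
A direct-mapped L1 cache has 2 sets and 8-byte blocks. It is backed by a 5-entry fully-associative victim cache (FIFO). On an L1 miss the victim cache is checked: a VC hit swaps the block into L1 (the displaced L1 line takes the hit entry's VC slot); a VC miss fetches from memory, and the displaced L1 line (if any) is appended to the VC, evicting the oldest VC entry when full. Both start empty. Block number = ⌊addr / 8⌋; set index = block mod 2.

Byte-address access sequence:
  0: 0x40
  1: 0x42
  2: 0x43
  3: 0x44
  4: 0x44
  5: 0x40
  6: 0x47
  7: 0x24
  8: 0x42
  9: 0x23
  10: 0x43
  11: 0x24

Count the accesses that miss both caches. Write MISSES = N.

0: 0x40 (blk 8, set 0) → MISS  vc=[]
1: 0x42 (blk 8, set 0) → L1-HIT  vc=[]
2: 0x43 (blk 8, set 0) → L1-HIT  vc=[]
3: 0x44 (blk 8, set 0) → L1-HIT  vc=[]
4: 0x44 (blk 8, set 0) → L1-HIT  vc=[]
5: 0x40 (blk 8, set 0) → L1-HIT  vc=[]
6: 0x47 (blk 8, set 0) → L1-HIT  vc=[]
7: 0x24 (blk 4, set 0) → MISS  vc=[8]
8: 0x42 (blk 8, set 0) → VC-HIT  vc=[4]
9: 0x23 (blk 4, set 0) → VC-HIT  vc=[8]
10: 0x43 (blk 8, set 0) → VC-HIT  vc=[4]
11: 0x24 (blk 4, set 0) → VC-HIT  vc=[8]

MISSES = 2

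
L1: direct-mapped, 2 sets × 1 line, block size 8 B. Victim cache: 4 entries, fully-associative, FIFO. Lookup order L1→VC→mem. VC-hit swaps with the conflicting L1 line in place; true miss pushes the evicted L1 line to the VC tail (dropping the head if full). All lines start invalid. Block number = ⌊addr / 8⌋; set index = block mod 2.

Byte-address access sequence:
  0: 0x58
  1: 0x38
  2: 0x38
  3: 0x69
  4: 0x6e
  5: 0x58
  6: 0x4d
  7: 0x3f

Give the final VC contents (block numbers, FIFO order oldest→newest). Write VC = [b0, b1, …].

0: 0x58 (blk 11, set 1) → MISS  vc=[]
1: 0x38 (blk 7, set 1) → MISS  vc=[11]
2: 0x38 (blk 7, set 1) → L1-HIT  vc=[11]
3: 0x69 (blk 13, set 1) → MISS  vc=[11, 7]
4: 0x6e (blk 13, set 1) → L1-HIT  vc=[11, 7]
5: 0x58 (blk 11, set 1) → VC-HIT  vc=[13, 7]
6: 0x4d (blk 9, set 1) → MISS  vc=[13, 7, 11]
7: 0x3f (blk 7, set 1) → VC-HIT  vc=[13, 9, 11]

VC = [13, 9, 11]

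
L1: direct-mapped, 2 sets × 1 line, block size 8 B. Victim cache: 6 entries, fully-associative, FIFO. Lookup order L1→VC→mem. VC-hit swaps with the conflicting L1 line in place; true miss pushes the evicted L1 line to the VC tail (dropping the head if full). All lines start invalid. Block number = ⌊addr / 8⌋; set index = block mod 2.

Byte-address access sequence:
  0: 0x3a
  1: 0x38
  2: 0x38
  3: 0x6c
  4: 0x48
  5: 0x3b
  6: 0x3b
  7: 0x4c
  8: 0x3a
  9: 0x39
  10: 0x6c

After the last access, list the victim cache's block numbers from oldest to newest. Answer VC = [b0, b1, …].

  [0] addr=0x3a blk=7 s=1: MISS | VC []
  [1] addr=0x38 blk=7 s=1: L1-HIT | VC []
  [2] addr=0x38 blk=7 s=1: L1-HIT | VC []
  [3] addr=0x6c blk=13 s=1: MISS | VC [7]
  [4] addr=0x48 blk=9 s=1: MISS | VC [7, 13]
  [5] addr=0x3b blk=7 s=1: VC-HIT | VC [9, 13]
  [6] addr=0x3b blk=7 s=1: L1-HIT | VC [9, 13]
  [7] addr=0x4c blk=9 s=1: VC-HIT | VC [7, 13]
  [8] addr=0x3a blk=7 s=1: VC-HIT | VC [9, 13]
  [9] addr=0x39 blk=7 s=1: L1-HIT | VC [9, 13]
  [10] addr=0x6c blk=13 s=1: VC-HIT | VC [9, 7]

VC = [9, 7]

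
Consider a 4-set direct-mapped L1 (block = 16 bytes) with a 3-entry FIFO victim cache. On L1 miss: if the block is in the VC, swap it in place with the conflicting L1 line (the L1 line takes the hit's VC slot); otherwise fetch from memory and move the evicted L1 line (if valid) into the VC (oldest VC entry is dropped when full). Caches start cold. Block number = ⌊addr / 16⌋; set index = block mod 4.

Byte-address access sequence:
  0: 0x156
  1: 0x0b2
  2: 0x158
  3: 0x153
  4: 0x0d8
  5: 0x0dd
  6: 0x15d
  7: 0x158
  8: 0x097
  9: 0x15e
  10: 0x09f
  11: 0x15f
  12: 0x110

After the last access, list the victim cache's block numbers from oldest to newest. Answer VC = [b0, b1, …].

0: 0x156 (blk 21, set 1) → MISS  vc=[]
1: 0xb2 (blk 11, set 3) → MISS  vc=[]
2: 0x158 (blk 21, set 1) → L1-HIT  vc=[]
3: 0x153 (blk 21, set 1) → L1-HIT  vc=[]
4: 0xd8 (blk 13, set 1) → MISS  vc=[21]
5: 0xdd (blk 13, set 1) → L1-HIT  vc=[21]
6: 0x15d (blk 21, set 1) → VC-HIT  vc=[13]
7: 0x158 (blk 21, set 1) → L1-HIT  vc=[13]
8: 0x97 (blk 9, set 1) → MISS  vc=[13, 21]
9: 0x15e (blk 21, set 1) → VC-HIT  vc=[13, 9]
10: 0x9f (blk 9, set 1) → VC-HIT  vc=[13, 21]
11: 0x15f (blk 21, set 1) → VC-HIT  vc=[13, 9]
12: 0x110 (blk 17, set 1) → MISS  vc=[13, 9, 21]

VC = [13, 9, 21]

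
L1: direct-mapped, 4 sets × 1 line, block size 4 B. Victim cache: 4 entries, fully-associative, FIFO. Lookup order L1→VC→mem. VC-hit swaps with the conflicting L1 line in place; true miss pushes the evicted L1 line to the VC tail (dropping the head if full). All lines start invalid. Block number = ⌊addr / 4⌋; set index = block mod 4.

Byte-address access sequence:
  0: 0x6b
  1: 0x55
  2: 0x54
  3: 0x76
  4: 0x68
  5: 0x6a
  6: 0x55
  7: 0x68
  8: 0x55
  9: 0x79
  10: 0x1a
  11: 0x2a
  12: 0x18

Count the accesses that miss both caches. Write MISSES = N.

MISSES = 6

0: 0x6b (blk 26, set 2) → MISS  vc=[]
1: 0x55 (blk 21, set 1) → MISS  vc=[]
2: 0x54 (blk 21, set 1) → L1-HIT  vc=[]
3: 0x76 (blk 29, set 1) → MISS  vc=[21]
4: 0x68 (blk 26, set 2) → L1-HIT  vc=[21]
5: 0x6a (blk 26, set 2) → L1-HIT  vc=[21]
6: 0x55 (blk 21, set 1) → VC-HIT  vc=[29]
7: 0x68 (blk 26, set 2) → L1-HIT  vc=[29]
8: 0x55 (blk 21, set 1) → L1-HIT  vc=[29]
9: 0x79 (blk 30, set 2) → MISS  vc=[29, 26]
10: 0x1a (blk 6, set 2) → MISS  vc=[29, 26, 30]
11: 0x2a (blk 10, set 2) → MISS  vc=[29, 26, 30, 6]
12: 0x18 (blk 6, set 2) → VC-HIT  vc=[29, 26, 30, 10]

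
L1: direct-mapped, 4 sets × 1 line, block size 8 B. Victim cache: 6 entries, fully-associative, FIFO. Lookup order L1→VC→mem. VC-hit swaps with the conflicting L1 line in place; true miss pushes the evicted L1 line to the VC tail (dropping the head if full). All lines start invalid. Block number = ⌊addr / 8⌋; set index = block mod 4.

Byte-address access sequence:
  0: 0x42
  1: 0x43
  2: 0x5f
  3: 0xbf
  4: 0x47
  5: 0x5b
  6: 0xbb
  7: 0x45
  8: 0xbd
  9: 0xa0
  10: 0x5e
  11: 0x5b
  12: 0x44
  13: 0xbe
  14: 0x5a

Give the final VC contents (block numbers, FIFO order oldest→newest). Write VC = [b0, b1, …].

#0 0x42→b8/s0 MISS; vc=[]
#1 0x43→b8/s0 L1-HIT; vc=[]
#2 0x5f→b11/s3 MISS; vc=[]
#3 0xbf→b23/s3 MISS; vc=[11]
#4 0x47→b8/s0 L1-HIT; vc=[11]
#5 0x5b→b11/s3 VC-HIT; vc=[23]
#6 0xbb→b23/s3 VC-HIT; vc=[11]
#7 0x45→b8/s0 L1-HIT; vc=[11]
#8 0xbd→b23/s3 L1-HIT; vc=[11]
#9 0xa0→b20/s0 MISS; vc=[11,8]
#10 0x5e→b11/s3 VC-HIT; vc=[23,8]
#11 0x5b→b11/s3 L1-HIT; vc=[23,8]
#12 0x44→b8/s0 VC-HIT; vc=[23,20]
#13 0xbe→b23/s3 VC-HIT; vc=[11,20]
#14 0x5a→b11/s3 VC-HIT; vc=[23,20]

VC = [23, 20]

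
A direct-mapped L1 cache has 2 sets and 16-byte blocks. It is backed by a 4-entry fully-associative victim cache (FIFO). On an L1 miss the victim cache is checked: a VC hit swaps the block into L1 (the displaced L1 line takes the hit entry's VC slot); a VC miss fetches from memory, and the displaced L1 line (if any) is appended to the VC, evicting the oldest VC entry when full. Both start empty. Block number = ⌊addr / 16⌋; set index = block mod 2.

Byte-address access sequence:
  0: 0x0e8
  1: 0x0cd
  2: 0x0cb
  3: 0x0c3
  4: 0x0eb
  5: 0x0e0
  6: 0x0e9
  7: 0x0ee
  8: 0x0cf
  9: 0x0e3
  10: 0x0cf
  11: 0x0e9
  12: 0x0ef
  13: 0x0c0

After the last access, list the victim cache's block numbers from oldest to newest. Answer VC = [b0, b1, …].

#0 0xe8→b14/s0 MISS; vc=[]
#1 0xcd→b12/s0 MISS; vc=[14]
#2 0xcb→b12/s0 L1-HIT; vc=[14]
#3 0xc3→b12/s0 L1-HIT; vc=[14]
#4 0xeb→b14/s0 VC-HIT; vc=[12]
#5 0xe0→b14/s0 L1-HIT; vc=[12]
#6 0xe9→b14/s0 L1-HIT; vc=[12]
#7 0xee→b14/s0 L1-HIT; vc=[12]
#8 0xcf→b12/s0 VC-HIT; vc=[14]
#9 0xe3→b14/s0 VC-HIT; vc=[12]
#10 0xcf→b12/s0 VC-HIT; vc=[14]
#11 0xe9→b14/s0 VC-HIT; vc=[12]
#12 0xef→b14/s0 L1-HIT; vc=[12]
#13 0xc0→b12/s0 VC-HIT; vc=[14]

VC = [14]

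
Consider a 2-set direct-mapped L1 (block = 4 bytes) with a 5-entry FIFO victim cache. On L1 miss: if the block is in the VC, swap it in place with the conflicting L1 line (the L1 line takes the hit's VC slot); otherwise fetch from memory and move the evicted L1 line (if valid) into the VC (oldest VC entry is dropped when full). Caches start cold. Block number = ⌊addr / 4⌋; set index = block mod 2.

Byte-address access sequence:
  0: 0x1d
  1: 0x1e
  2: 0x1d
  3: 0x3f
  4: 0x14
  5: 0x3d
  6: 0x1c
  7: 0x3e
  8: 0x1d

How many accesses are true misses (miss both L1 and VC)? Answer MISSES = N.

MISSES = 3

#0 0x1d→b7/s1 MISS; vc=[]
#1 0x1e→b7/s1 L1-HIT; vc=[]
#2 0x1d→b7/s1 L1-HIT; vc=[]
#3 0x3f→b15/s1 MISS; vc=[7]
#4 0x14→b5/s1 MISS; vc=[7,15]
#5 0x3d→b15/s1 VC-HIT; vc=[7,5]
#6 0x1c→b7/s1 VC-HIT; vc=[15,5]
#7 0x3e→b15/s1 VC-HIT; vc=[7,5]
#8 0x1d→b7/s1 VC-HIT; vc=[15,5]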